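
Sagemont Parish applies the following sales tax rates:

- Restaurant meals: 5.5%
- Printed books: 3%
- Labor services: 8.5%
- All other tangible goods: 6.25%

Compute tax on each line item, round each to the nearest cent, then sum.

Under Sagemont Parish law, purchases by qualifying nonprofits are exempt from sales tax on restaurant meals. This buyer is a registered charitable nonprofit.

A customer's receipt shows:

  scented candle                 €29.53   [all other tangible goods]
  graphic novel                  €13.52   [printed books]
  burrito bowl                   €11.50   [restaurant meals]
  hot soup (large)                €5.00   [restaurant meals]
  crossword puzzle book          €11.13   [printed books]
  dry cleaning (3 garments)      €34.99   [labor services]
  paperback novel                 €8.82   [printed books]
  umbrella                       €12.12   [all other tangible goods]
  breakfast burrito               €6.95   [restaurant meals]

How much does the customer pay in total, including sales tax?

€140.14

Scented candle €29.53: all other tangible goods → 6.25% → €1.85
Graphic novel €13.52: printed books → 3% → €0.41
Burrito bowl €11.50: restaurant meals, buyer-exempt → 0% → €0.00
Hot soup (large) €5.00: restaurant meals, buyer-exempt → 0% → €0.00
Crossword puzzle book €11.13: printed books → 3% → €0.33
Dry cleaning (3 garments) €34.99: labor services → 8.5% → €2.97
Paperback novel €8.82: printed books → 3% → €0.26
Umbrella €12.12: all other tangible goods → 6.25% → €0.76
Breakfast burrito €6.95: restaurant meals, buyer-exempt → 0% → €0.00
Subtotal = €133.56; tax = €6.58; total due = €140.14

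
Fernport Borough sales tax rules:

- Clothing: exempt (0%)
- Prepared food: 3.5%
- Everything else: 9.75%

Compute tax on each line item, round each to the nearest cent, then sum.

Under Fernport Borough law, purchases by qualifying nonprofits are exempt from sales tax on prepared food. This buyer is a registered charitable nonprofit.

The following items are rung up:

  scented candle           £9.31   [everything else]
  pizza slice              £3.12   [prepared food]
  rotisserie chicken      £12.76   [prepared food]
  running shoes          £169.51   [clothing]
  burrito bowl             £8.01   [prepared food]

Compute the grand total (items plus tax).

Scented candle £9.31: everything else → 9.75% → £0.91
Pizza slice £3.12: prepared food, buyer-exempt → 0% → £0.00
Rotisserie chicken £12.76: prepared food, buyer-exempt → 0% → £0.00
Running shoes £169.51: clothing → 0% → £0.00
Burrito bowl £8.01: prepared food, buyer-exempt → 0% → £0.00
Subtotal = £202.71; tax = £0.91; total due = £203.62

£203.62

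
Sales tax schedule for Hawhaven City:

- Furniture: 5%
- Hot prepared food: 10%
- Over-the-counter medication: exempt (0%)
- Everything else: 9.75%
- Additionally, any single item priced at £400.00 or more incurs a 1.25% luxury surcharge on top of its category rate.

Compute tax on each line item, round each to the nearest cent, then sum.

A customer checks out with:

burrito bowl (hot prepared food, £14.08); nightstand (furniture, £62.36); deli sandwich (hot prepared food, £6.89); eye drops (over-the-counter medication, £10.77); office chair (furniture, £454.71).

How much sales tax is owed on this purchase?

£33.64

Burrito bowl £14.08: hot prepared food → 10% → £1.41
Nightstand £62.36: furniture → 5% → £3.12
Deli sandwich £6.89: hot prepared food → 10% → £0.69
Eye drops £10.77: over-the-counter medication → 0% → £0.00
Office chair £454.71: furniture → 5% + 1.25% surcharge = 6.25% → £28.42
Total tax = £1.41 + £3.12 + £0.69 + £28.42 = £33.64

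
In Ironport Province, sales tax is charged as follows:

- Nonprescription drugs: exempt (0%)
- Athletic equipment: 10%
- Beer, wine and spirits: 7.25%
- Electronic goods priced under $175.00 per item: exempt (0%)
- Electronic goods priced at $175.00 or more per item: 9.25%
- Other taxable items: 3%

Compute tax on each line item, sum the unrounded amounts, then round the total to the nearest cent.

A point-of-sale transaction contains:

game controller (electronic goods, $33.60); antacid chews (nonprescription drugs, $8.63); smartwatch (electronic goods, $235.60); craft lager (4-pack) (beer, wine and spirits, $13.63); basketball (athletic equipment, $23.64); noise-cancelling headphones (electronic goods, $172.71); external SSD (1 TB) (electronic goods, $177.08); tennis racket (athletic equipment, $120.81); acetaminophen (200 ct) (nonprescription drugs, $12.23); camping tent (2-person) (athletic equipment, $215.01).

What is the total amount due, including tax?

$1088.05

Game controller $33.60: electronic goods, under $175.00 → 0% → $0.00
Antacid chews $8.63: nonprescription drugs → 0% → $0.00
Smartwatch $235.60: electronic goods, $175.00 or more → 9.25% → $21.793
Craft lager (4-pack) $13.63: beer, wine and spirits → 7.25% → $0.988175
Basketball $23.64: athletic equipment → 10% → $2.364
Noise-cancelling headphones $172.71: electronic goods, under $175.00 → 0% → $0.00
External SSD (1 TB) $177.08: electronic goods, $175.00 or more → 9.25% → $16.3799
Tennis racket $120.81: athletic equipment → 10% → $12.081
Acetaminophen (200 ct) $12.23: nonprescription drugs → 0% → $0.00
Camping tent (2-person) $215.01: athletic equipment → 10% → $21.501
Subtotal = $1012.94; unrounded tax = $75.107075 → $75.11; total due = $1088.05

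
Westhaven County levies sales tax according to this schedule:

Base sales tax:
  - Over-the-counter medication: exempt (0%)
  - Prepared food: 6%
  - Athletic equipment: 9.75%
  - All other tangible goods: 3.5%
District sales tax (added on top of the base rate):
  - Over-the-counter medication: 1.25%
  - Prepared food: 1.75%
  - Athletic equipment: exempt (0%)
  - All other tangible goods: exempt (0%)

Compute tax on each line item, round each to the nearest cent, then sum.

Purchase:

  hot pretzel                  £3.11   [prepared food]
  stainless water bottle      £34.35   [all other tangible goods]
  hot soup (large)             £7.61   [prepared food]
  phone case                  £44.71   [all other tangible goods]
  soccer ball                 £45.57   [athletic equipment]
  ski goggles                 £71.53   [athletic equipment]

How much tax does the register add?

Hot pretzel £3.11: prepared food → 6% + 1.75% district = 7.75% → £0.24
Stainless water bottle £34.35: all other tangible goods → 3.5% + 0% district = 3.5% → £1.20
Hot soup (large) £7.61: prepared food → 6% + 1.75% district = 7.75% → £0.59
Phone case £44.71: all other tangible goods → 3.5% + 0% district = 3.5% → £1.56
Soccer ball £45.57: athletic equipment → 9.75% + 0% district = 9.75% → £4.44
Ski goggles £71.53: athletic equipment → 9.75% + 0% district = 9.75% → £6.97
Total tax = £0.24 + £1.20 + £0.59 + £1.56 + £4.44 + £6.97 = £15.00

£15.00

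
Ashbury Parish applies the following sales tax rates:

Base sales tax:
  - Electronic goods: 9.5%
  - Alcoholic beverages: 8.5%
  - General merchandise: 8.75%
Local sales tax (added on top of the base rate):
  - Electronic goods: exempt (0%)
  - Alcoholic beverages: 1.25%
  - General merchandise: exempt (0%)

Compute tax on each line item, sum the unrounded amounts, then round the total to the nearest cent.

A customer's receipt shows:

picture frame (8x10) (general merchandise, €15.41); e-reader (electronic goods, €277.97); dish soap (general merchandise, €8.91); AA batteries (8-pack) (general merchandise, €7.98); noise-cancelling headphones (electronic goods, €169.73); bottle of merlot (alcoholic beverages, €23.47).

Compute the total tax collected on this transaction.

Picture frame (8x10) €15.41: general merchandise → 8.75% + 0% local = 8.75% → €1.348375
E-reader €277.97: electronic goods → 9.5% + 0% local = 9.5% → €26.40715
Dish soap €8.91: general merchandise → 8.75% + 0% local = 8.75% → €0.779625
AA batteries (8-pack) €7.98: general merchandise → 8.75% + 0% local = 8.75% → €0.69825
Noise-cancelling headphones €169.73: electronic goods → 9.5% + 0% local = 9.5% → €16.12435
Bottle of merlot €23.47: alcoholic beverages → 8.5% + 1.25% local = 9.75% → €2.288325
Unrounded tax sum = €47.646075 → €47.65

€47.65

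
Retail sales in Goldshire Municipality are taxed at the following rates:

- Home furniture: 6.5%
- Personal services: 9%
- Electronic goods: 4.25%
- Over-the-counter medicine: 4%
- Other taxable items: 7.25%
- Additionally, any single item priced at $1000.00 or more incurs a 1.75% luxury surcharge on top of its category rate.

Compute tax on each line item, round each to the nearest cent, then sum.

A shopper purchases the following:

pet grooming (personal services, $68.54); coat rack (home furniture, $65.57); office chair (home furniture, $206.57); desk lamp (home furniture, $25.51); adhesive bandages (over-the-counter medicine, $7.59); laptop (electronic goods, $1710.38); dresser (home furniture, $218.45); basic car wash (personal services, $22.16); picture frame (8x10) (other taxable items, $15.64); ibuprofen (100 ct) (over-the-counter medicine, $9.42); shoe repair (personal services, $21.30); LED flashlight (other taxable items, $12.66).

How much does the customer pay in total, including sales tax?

$2532.77

Pet grooming $68.54: personal services → 9% → $6.17
Coat rack $65.57: home furniture → 6.5% → $4.26
Office chair $206.57: home furniture → 6.5% → $13.43
Desk lamp $25.51: home furniture → 6.5% → $1.66
Adhesive bandages $7.59: over-the-counter medicine → 4% → $0.30
Laptop $1710.38: electronic goods → 4.25% + 1.75% surcharge = 6% → $102.62
Dresser $218.45: home furniture → 6.5% → $14.20
Basic car wash $22.16: personal services → 9% → $1.99
Picture frame (8x10) $15.64: other taxable items → 7.25% → $1.13
Ibuprofen (100 ct) $9.42: over-the-counter medicine → 4% → $0.38
Shoe repair $21.30: personal services → 9% → $1.92
LED flashlight $12.66: other taxable items → 7.25% → $0.92
Subtotal = $2383.79; tax = $148.98; total due = $2532.77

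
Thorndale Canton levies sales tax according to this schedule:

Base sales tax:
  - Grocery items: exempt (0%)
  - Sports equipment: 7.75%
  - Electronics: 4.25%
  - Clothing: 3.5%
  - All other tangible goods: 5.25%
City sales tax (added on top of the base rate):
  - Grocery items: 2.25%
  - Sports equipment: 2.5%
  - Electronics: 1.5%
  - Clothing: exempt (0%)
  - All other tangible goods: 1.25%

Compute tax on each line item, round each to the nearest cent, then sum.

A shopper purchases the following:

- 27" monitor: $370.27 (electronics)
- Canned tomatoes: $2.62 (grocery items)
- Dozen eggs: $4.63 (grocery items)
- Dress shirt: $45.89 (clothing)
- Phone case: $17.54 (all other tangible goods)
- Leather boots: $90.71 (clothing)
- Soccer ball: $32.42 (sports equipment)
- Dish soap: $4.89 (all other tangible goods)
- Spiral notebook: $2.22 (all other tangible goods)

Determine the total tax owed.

27" monitor $370.27: electronics → 4.25% + 1.5% city = 5.75% → $21.29
Canned tomatoes $2.62: grocery items → 0% + 2.25% city = 2.25% → $0.06
Dozen eggs $4.63: grocery items → 0% + 2.25% city = 2.25% → $0.10
Dress shirt $45.89: clothing → 3.5% + 0% city = 3.5% → $1.61
Phone case $17.54: all other tangible goods → 5.25% + 1.25% city = 6.5% → $1.14
Leather boots $90.71: clothing → 3.5% + 0% city = 3.5% → $3.17
Soccer ball $32.42: sports equipment → 7.75% + 2.5% city = 10.25% → $3.32
Dish soap $4.89: all other tangible goods → 5.25% + 1.25% city = 6.5% → $0.32
Spiral notebook $2.22: all other tangible goods → 5.25% + 1.25% city = 6.5% → $0.14
Total tax = $21.29 + $0.06 + $0.10 + $1.61 + $1.14 + $3.17 + $3.32 + $0.32 + $0.14 = $31.15

$31.15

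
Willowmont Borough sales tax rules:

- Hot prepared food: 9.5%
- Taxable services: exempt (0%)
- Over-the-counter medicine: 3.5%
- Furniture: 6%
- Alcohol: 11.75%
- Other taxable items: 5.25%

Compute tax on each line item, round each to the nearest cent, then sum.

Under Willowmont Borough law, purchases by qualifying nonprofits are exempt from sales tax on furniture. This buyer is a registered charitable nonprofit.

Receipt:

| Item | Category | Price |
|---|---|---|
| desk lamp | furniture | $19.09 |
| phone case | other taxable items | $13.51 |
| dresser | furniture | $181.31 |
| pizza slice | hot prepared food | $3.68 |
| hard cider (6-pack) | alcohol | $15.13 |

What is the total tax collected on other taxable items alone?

$0.71

Phone case $13.51: other taxable items → 5.25% → $0.71
Tax on other taxable items = $0.71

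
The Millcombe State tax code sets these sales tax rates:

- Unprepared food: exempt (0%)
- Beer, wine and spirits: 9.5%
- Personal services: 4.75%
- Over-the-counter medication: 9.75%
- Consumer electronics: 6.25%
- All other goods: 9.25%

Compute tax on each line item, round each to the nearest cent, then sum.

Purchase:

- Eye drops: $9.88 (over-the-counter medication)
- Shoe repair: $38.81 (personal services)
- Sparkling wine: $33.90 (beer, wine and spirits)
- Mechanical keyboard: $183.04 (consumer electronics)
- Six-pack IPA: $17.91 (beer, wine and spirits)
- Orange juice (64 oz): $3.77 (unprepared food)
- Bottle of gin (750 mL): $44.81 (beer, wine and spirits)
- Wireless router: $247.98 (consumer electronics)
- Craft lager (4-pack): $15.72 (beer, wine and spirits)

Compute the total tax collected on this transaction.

Eye drops $9.88: over-the-counter medication → 9.75% → $0.96
Shoe repair $38.81: personal services → 4.75% → $1.84
Sparkling wine $33.90: beer, wine and spirits → 9.5% → $3.22
Mechanical keyboard $183.04: consumer electronics → 6.25% → $11.44
Six-pack IPA $17.91: beer, wine and spirits → 9.5% → $1.70
Orange juice (64 oz) $3.77: unprepared food → 0% → $0.00
Bottle of gin (750 mL) $44.81: beer, wine and spirits → 9.5% → $4.26
Wireless router $247.98: consumer electronics → 6.25% → $15.50
Craft lager (4-pack) $15.72: beer, wine and spirits → 9.5% → $1.49
Total tax = $0.96 + $1.84 + $3.22 + $11.44 + $1.70 + $4.26 + $15.50 + $1.49 = $40.41

$40.41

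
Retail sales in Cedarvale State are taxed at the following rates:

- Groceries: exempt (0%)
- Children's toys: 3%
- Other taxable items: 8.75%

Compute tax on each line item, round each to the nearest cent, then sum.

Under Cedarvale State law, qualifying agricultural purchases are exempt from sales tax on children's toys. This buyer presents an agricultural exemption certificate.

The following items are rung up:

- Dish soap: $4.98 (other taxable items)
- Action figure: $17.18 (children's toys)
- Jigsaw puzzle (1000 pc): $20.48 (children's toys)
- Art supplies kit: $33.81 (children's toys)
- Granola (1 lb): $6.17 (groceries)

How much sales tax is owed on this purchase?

$0.44

Dish soap $4.98: other taxable items → 8.75% → $0.44
Action figure $17.18: children's toys, buyer-exempt → 0% → $0.00
Jigsaw puzzle (1000 pc) $20.48: children's toys, buyer-exempt → 0% → $0.00
Art supplies kit $33.81: children's toys, buyer-exempt → 0% → $0.00
Granola (1 lb) $6.17: groceries → 0% → $0.00
Total tax = $0.44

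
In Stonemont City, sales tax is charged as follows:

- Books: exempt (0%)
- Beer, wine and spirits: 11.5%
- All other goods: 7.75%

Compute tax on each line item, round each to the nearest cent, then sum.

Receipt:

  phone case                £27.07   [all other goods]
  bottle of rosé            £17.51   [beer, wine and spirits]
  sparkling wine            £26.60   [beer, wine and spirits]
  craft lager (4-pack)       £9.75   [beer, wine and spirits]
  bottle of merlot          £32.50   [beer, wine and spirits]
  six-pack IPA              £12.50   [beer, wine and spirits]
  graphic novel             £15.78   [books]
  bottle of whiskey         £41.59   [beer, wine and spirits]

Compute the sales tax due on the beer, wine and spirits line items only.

Bottle of rosé £17.51: beer, wine and spirits → 11.5% → £2.01
Sparkling wine £26.60: beer, wine and spirits → 11.5% → £3.06
Craft lager (4-pack) £9.75: beer, wine and spirits → 11.5% → £1.12
Bottle of merlot £32.50: beer, wine and spirits → 11.5% → £3.74
Six-pack IPA £12.50: beer, wine and spirits → 11.5% → £1.44
Bottle of whiskey £41.59: beer, wine and spirits → 11.5% → £4.78
Tax on beer, wine and spirits = £2.01 + £3.06 + £1.12 + £3.74 + £1.44 + £4.78 = £16.15

£16.15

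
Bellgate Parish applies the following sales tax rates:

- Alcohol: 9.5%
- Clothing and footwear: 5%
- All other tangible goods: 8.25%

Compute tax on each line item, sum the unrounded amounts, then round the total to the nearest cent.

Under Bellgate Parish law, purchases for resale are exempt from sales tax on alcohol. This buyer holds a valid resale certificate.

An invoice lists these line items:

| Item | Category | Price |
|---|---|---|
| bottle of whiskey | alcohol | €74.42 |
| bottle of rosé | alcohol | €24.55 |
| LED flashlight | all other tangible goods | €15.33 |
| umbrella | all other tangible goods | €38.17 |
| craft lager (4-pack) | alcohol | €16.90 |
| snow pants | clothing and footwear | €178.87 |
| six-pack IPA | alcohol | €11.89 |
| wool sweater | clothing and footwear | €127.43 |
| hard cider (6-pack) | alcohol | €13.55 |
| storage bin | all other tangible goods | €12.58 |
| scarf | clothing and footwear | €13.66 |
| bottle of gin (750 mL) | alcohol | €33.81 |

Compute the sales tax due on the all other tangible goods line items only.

LED flashlight €15.33: all other tangible goods → 8.25% → €1.264725
Umbrella €38.17: all other tangible goods → 8.25% → €3.149025
Storage bin €12.58: all other tangible goods → 8.25% → €1.03785
Tax on all other tangible goods: unrounded sum = €5.4516 → €5.45

€5.45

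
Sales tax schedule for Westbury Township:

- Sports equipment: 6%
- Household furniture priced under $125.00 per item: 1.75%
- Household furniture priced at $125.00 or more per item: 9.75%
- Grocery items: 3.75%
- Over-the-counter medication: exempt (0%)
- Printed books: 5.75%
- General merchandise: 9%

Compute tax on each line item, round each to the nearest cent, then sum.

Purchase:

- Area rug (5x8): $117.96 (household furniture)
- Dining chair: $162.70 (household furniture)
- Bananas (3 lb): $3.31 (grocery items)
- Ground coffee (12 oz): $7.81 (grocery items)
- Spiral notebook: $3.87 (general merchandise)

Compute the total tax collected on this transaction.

Area rug (5x8) $117.96: household furniture, under $125.00 → 1.75% → $2.06
Dining chair $162.70: household furniture, $125.00 or more → 9.75% → $15.86
Bananas (3 lb) $3.31: grocery items → 3.75% → $0.12
Ground coffee (12 oz) $7.81: grocery items → 3.75% → $0.29
Spiral notebook $3.87: general merchandise → 9% → $0.35
Total tax = $2.06 + $15.86 + $0.12 + $0.29 + $0.35 = $18.68

$18.68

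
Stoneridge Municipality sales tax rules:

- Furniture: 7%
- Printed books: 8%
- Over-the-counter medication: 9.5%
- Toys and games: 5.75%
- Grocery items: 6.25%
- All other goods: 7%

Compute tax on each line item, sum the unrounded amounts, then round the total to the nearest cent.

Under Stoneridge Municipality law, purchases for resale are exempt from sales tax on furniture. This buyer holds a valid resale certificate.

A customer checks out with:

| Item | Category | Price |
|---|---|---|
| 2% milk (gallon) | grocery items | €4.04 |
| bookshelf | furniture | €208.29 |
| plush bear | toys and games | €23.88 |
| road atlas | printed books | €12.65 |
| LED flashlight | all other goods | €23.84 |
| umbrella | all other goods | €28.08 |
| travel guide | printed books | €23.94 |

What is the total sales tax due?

2% milk (gallon) €4.04: grocery items → 6.25% → €0.2525
Bookshelf €208.29: furniture, buyer-exempt → 0% → €0.00
Plush bear €23.88: toys and games → 5.75% → €1.3731
Road atlas €12.65: printed books → 8% → €1.012
LED flashlight €23.84: all other goods → 7% → €1.6688
Umbrella €28.08: all other goods → 7% → €1.9656
Travel guide €23.94: printed books → 8% → €1.9152
Unrounded tax sum = €8.1872 → €8.19

€8.19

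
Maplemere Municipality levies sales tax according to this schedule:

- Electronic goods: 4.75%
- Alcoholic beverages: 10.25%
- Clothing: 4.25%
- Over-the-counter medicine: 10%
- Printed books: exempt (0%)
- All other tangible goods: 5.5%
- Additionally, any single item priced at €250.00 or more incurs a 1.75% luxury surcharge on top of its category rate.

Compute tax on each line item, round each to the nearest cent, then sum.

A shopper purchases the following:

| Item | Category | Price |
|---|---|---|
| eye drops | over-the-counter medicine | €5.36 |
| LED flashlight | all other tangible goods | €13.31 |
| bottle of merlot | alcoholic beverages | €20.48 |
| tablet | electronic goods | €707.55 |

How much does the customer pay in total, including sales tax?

€796.06

Eye drops €5.36: over-the-counter medicine → 10% → €0.54
LED flashlight €13.31: all other tangible goods → 5.5% → €0.73
Bottle of merlot €20.48: alcoholic beverages → 10.25% → €2.10
Tablet €707.55: electronic goods → 4.75% + 1.75% surcharge = 6.5% → €45.99
Subtotal = €746.70; tax = €49.36; total due = €796.06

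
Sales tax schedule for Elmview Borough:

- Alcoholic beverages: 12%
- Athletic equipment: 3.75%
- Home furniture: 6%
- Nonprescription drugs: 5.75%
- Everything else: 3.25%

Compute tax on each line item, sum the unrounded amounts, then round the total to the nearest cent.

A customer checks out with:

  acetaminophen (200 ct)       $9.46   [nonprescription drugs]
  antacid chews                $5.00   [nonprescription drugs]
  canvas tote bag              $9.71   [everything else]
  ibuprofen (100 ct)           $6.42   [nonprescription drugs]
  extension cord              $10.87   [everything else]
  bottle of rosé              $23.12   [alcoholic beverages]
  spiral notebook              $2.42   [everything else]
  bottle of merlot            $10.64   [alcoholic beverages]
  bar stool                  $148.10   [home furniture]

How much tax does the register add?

Acetaminophen (200 ct) $9.46: nonprescription drugs → 5.75% → $0.54395
Antacid chews $5.00: nonprescription drugs → 5.75% → $0.2875
Canvas tote bag $9.71: everything else → 3.25% → $0.315575
Ibuprofen (100 ct) $6.42: nonprescription drugs → 5.75% → $0.36915
Extension cord $10.87: everything else → 3.25% → $0.353275
Bottle of rosé $23.12: alcoholic beverages → 12% → $2.7744
Spiral notebook $2.42: everything else → 3.25% → $0.07865
Bottle of merlot $10.64: alcoholic beverages → 12% → $1.2768
Bar stool $148.10: home furniture → 6% → $8.886
Unrounded tax sum = $14.8853 → $14.89

$14.89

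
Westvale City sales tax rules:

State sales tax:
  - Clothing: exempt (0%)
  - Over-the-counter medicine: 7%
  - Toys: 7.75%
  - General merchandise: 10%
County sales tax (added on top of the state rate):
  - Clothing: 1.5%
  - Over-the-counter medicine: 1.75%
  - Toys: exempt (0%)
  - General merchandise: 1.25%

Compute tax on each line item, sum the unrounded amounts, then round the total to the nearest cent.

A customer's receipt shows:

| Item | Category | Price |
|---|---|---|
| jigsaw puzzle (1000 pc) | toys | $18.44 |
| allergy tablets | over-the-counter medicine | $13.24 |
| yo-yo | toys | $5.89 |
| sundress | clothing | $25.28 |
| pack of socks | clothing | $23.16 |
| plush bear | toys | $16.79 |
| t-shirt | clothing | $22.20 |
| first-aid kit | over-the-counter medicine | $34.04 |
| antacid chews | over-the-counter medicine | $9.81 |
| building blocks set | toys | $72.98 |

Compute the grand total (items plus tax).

Jigsaw puzzle (1000 pc) $18.44: toys → 7.75% + 0% county = 7.75% → $1.4291
Allergy tablets $13.24: over-the-counter medicine → 7% + 1.75% county = 8.75% → $1.1585
Yo-yo $5.89: toys → 7.75% + 0% county = 7.75% → $0.456475
Sundress $25.28: clothing → 0% + 1.5% county = 1.5% → $0.3792
Pack of socks $23.16: clothing → 0% + 1.5% county = 1.5% → $0.3474
Plush bear $16.79: toys → 7.75% + 0% county = 7.75% → $1.301225
T-shirt $22.20: clothing → 0% + 1.5% county = 1.5% → $0.333
First-aid kit $34.04: over-the-counter medicine → 7% + 1.75% county = 8.75% → $2.9785
Antacid chews $9.81: over-the-counter medicine → 7% + 1.75% county = 8.75% → $0.858375
Building blocks set $72.98: toys → 7.75% + 0% county = 7.75% → $5.65595
Subtotal = $241.83; unrounded tax = $14.897725 → $14.90; total due = $256.73

$256.73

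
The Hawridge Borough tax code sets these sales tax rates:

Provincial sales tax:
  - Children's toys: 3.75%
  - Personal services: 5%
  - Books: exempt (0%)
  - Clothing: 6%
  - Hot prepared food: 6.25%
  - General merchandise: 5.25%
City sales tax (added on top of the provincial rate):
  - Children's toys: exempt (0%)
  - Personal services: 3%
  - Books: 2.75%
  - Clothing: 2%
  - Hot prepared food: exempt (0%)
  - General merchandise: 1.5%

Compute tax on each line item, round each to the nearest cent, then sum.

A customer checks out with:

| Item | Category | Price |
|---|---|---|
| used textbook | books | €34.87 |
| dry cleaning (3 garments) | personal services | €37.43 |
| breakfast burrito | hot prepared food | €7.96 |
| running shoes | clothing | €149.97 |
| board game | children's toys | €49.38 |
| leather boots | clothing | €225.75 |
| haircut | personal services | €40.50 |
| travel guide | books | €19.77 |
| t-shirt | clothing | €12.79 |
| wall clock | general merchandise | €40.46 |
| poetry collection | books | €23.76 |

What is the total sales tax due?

€44.54

Used textbook €34.87: books → 0% + 2.75% city = 2.75% → €0.96
Dry cleaning (3 garments) €37.43: personal services → 5% + 3% city = 8% → €2.99
Breakfast burrito €7.96: hot prepared food → 6.25% + 0% city = 6.25% → €0.50
Running shoes €149.97: clothing → 6% + 2% city = 8% → €12.00
Board game €49.38: children's toys → 3.75% + 0% city = 3.75% → €1.85
Leather boots €225.75: clothing → 6% + 2% city = 8% → €18.06
Haircut €40.50: personal services → 5% + 3% city = 8% → €3.24
Travel guide €19.77: books → 0% + 2.75% city = 2.75% → €0.54
T-shirt €12.79: clothing → 6% + 2% city = 8% → €1.02
Wall clock €40.46: general merchandise → 5.25% + 1.5% city = 6.75% → €2.73
Poetry collection €23.76: books → 0% + 2.75% city = 2.75% → €0.65
Total tax = €0.96 + €2.99 + €0.50 + €12.00 + €1.85 + €18.06 + €3.24 + €0.54 + €1.02 + €2.73 + €0.65 = €44.54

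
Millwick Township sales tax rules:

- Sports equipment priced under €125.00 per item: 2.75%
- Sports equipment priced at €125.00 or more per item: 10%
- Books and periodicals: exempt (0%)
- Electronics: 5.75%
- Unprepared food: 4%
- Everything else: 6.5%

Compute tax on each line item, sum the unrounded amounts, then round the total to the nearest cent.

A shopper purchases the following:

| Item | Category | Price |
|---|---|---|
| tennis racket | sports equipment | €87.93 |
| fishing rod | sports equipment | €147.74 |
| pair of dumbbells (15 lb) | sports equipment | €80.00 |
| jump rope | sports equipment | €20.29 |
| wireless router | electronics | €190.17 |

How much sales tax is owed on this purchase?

Tennis racket €87.93: sports equipment, under €125.00 → 2.75% → €2.418075
Fishing rod €147.74: sports equipment, €125.00 or more → 10% → €14.774
Pair of dumbbells (15 lb) €80.00: sports equipment, under €125.00 → 2.75% → €2.20
Jump rope €20.29: sports equipment, under €125.00 → 2.75% → €0.557975
Wireless router €190.17: electronics → 5.75% → €10.934775
Unrounded tax sum = €30.884825 → €30.88

€30.88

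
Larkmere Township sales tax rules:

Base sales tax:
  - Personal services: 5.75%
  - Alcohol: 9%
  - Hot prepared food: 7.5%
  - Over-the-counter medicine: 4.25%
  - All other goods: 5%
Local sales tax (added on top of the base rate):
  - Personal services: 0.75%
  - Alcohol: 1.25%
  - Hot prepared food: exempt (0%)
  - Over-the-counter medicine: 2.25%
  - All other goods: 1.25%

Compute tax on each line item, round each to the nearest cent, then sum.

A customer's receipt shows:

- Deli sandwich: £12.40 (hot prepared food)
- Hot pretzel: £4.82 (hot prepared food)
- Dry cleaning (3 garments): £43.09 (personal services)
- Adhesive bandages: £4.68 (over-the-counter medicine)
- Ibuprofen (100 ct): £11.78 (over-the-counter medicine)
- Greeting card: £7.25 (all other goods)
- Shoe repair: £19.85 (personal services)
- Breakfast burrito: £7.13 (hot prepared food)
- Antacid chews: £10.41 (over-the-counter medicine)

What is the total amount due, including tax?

Deli sandwich £12.40: hot prepared food → 7.5% + 0% local = 7.5% → £0.93
Hot pretzel £4.82: hot prepared food → 7.5% + 0% local = 7.5% → £0.36
Dry cleaning (3 garments) £43.09: personal services → 5.75% + 0.75% local = 6.5% → £2.80
Adhesive bandages £4.68: over-the-counter medicine → 4.25% + 2.25% local = 6.5% → £0.30
Ibuprofen (100 ct) £11.78: over-the-counter medicine → 4.25% + 2.25% local = 6.5% → £0.77
Greeting card £7.25: all other goods → 5% + 1.25% local = 6.25% → £0.45
Shoe repair £19.85: personal services → 5.75% + 0.75% local = 6.5% → £1.29
Breakfast burrito £7.13: hot prepared food → 7.5% + 0% local = 7.5% → £0.53
Antacid chews £10.41: over-the-counter medicine → 4.25% + 2.25% local = 6.5% → £0.68
Subtotal = £121.41; tax = £8.11; total due = £129.52

£129.52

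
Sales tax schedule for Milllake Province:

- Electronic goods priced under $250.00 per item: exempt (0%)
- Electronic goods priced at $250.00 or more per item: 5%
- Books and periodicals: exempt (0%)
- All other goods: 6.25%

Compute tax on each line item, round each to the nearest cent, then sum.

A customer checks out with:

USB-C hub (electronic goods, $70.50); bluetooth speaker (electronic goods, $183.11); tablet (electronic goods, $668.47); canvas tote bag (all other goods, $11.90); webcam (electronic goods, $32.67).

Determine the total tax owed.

$34.16

USB-C hub $70.50: electronic goods, under $250.00 → 0% → $0.00
Bluetooth speaker $183.11: electronic goods, under $250.00 → 0% → $0.00
Tablet $668.47: electronic goods, $250.00 or more → 5% → $33.42
Canvas tote bag $11.90: all other goods → 6.25% → $0.74
Webcam $32.67: electronic goods, under $250.00 → 0% → $0.00
Total tax = $33.42 + $0.74 = $34.16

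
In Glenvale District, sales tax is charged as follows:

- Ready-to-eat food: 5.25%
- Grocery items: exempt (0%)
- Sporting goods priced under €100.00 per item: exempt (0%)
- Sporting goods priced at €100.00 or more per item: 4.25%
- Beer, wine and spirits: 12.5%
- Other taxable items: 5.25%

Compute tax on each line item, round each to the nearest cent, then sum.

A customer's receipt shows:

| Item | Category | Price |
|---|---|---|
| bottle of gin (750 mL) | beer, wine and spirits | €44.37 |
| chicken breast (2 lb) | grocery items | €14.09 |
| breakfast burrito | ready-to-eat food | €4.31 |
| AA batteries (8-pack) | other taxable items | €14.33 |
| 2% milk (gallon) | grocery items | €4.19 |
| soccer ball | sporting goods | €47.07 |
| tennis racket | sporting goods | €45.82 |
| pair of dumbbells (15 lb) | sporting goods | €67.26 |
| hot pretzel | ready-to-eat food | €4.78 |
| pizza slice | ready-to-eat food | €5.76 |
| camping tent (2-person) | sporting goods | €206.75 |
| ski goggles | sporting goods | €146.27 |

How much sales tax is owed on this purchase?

€22.09

Bottle of gin (750 mL) €44.37: beer, wine and spirits → 12.5% → €5.55
Chicken breast (2 lb) €14.09: grocery items → 0% → €0.00
Breakfast burrito €4.31: ready-to-eat food → 5.25% → €0.23
AA batteries (8-pack) €14.33: other taxable items → 5.25% → €0.75
2% milk (gallon) €4.19: grocery items → 0% → €0.00
Soccer ball €47.07: sporting goods, under €100.00 → 0% → €0.00
Tennis racket €45.82: sporting goods, under €100.00 → 0% → €0.00
Pair of dumbbells (15 lb) €67.26: sporting goods, under €100.00 → 0% → €0.00
Hot pretzel €4.78: ready-to-eat food → 5.25% → €0.25
Pizza slice €5.76: ready-to-eat food → 5.25% → €0.30
Camping tent (2-person) €206.75: sporting goods, €100.00 or more → 4.25% → €8.79
Ski goggles €146.27: sporting goods, €100.00 or more → 4.25% → €6.22
Total tax = €5.55 + €0.23 + €0.75 + €0.25 + €0.30 + €8.79 + €6.22 = €22.09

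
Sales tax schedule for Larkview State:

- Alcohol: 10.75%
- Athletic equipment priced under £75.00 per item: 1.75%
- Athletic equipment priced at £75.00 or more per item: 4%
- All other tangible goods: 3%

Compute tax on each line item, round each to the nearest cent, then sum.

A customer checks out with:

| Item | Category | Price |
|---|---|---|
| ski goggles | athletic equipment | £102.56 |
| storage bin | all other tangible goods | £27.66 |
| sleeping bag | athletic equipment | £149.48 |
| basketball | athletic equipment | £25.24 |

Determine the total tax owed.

Ski goggles £102.56: athletic equipment, £75.00 or more → 4% → £4.10
Storage bin £27.66: all other tangible goods → 3% → £0.83
Sleeping bag £149.48: athletic equipment, £75.00 or more → 4% → £5.98
Basketball £25.24: athletic equipment, under £75.00 → 1.75% → £0.44
Total tax = £4.10 + £0.83 + £5.98 + £0.44 = £11.35

£11.35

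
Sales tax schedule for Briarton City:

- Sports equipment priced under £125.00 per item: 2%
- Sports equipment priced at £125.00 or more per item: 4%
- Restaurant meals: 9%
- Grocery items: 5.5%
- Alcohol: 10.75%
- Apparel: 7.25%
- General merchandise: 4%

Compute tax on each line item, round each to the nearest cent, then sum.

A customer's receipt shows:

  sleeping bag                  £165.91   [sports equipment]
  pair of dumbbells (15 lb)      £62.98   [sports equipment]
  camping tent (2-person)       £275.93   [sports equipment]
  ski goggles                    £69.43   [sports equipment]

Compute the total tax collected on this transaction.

Sleeping bag £165.91: sports equipment, £125.00 or more → 4% → £6.64
Pair of dumbbells (15 lb) £62.98: sports equipment, under £125.00 → 2% → £1.26
Camping tent (2-person) £275.93: sports equipment, £125.00 or more → 4% → £11.04
Ski goggles £69.43: sports equipment, under £125.00 → 2% → £1.39
Total tax = £6.64 + £1.26 + £11.04 + £1.39 = £20.33

£20.33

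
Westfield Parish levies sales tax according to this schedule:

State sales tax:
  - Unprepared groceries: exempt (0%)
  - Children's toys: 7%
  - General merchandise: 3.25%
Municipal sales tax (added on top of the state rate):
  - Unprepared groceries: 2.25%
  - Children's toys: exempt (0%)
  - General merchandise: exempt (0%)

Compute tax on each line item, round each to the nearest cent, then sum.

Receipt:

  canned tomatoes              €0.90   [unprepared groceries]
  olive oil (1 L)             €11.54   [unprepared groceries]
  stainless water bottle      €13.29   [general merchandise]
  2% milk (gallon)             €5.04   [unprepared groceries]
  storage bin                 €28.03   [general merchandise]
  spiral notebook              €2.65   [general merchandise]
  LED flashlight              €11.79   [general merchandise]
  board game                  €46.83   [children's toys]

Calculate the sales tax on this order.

€5.48

Canned tomatoes €0.90: unprepared groceries → 0% + 2.25% municipal = 2.25% → €0.02
Olive oil (1 L) €11.54: unprepared groceries → 0% + 2.25% municipal = 2.25% → €0.26
Stainless water bottle €13.29: general merchandise → 3.25% + 0% municipal = 3.25% → €0.43
2% milk (gallon) €5.04: unprepared groceries → 0% + 2.25% municipal = 2.25% → €0.11
Storage bin €28.03: general merchandise → 3.25% + 0% municipal = 3.25% → €0.91
Spiral notebook €2.65: general merchandise → 3.25% + 0% municipal = 3.25% → €0.09
LED flashlight €11.79: general merchandise → 3.25% + 0% municipal = 3.25% → €0.38
Board game €46.83: children's toys → 7% + 0% municipal = 7% → €3.28
Total tax = €0.02 + €0.26 + €0.43 + €0.11 + €0.91 + €0.09 + €0.38 + €3.28 = €5.48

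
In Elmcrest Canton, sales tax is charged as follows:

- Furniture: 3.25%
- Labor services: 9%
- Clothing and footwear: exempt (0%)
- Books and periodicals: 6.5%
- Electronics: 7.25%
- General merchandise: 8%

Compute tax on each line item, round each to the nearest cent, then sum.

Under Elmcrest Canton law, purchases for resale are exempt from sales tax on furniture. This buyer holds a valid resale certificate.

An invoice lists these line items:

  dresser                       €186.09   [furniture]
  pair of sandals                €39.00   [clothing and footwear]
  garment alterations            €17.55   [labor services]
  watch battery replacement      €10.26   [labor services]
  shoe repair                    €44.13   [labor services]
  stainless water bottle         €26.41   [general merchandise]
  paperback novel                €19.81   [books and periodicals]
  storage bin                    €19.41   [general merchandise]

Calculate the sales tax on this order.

Dresser €186.09: furniture, buyer-exempt → 0% → €0.00
Pair of sandals €39.00: clothing and footwear → 0% → €0.00
Garment alterations €17.55: labor services → 9% → €1.58
Watch battery replacement €10.26: labor services → 9% → €0.92
Shoe repair €44.13: labor services → 9% → €3.97
Stainless water bottle €26.41: general merchandise → 8% → €2.11
Paperback novel €19.81: books and periodicals → 6.5% → €1.29
Storage bin €19.41: general merchandise → 8% → €1.55
Total tax = €1.58 + €0.92 + €3.97 + €2.11 + €1.29 + €1.55 = €11.42

€11.42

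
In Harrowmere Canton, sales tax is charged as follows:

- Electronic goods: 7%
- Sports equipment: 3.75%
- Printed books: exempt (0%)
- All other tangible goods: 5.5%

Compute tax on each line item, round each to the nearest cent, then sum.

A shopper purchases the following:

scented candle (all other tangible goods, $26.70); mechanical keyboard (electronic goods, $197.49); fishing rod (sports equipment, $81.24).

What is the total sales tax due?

$18.34

Scented candle $26.70: all other tangible goods → 5.5% → $1.47
Mechanical keyboard $197.49: electronic goods → 7% → $13.82
Fishing rod $81.24: sports equipment → 3.75% → $3.05
Total tax = $1.47 + $13.82 + $3.05 = $18.34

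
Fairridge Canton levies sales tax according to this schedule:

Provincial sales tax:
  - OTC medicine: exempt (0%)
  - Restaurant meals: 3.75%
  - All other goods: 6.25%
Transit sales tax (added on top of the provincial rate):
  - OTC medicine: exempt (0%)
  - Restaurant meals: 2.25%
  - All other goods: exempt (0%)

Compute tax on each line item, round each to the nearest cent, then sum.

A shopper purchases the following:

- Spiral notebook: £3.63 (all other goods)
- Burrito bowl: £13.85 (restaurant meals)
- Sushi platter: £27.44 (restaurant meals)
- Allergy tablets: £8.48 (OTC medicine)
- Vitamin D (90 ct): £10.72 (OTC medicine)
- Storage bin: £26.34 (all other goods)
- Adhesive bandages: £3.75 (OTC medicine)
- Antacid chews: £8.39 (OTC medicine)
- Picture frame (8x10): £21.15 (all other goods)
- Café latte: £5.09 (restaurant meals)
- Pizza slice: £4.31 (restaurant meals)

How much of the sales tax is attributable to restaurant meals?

£3.05

Burrito bowl £13.85: restaurant meals → 3.75% + 2.25% transit = 6% → £0.83
Sushi platter £27.44: restaurant meals → 3.75% + 2.25% transit = 6% → £1.65
Café latte £5.09: restaurant meals → 3.75% + 2.25% transit = 6% → £0.31
Pizza slice £4.31: restaurant meals → 3.75% + 2.25% transit = 6% → £0.26
Tax on restaurant meals = £0.83 + £1.65 + £0.31 + £0.26 = £3.05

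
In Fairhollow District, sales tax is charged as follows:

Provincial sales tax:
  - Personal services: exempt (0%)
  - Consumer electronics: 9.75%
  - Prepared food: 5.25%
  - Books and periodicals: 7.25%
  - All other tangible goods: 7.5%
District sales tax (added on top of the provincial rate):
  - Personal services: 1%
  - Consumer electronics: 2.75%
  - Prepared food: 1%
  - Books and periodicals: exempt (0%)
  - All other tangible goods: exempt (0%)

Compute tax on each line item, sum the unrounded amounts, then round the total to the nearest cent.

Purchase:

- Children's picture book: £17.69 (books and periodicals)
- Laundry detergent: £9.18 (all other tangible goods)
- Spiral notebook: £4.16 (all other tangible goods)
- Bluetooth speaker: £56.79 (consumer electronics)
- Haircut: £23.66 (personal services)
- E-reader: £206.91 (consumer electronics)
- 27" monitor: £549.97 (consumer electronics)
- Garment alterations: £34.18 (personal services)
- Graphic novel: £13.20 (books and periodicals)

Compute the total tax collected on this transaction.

Children's picture book £17.69: books and periodicals → 7.25% + 0% district = 7.25% → £1.282525
Laundry detergent £9.18: all other tangible goods → 7.5% + 0% district = 7.5% → £0.6885
Spiral notebook £4.16: all other tangible goods → 7.5% + 0% district = 7.5% → £0.312
Bluetooth speaker £56.79: consumer electronics → 9.75% + 2.75% district = 12.5% → £7.09875
Haircut £23.66: personal services → 0% + 1% district = 1% → £0.2366
E-reader £206.91: consumer electronics → 9.75% + 2.75% district = 12.5% → £25.86375
27" monitor £549.97: consumer electronics → 9.75% + 2.75% district = 12.5% → £68.74625
Garment alterations £34.18: personal services → 0% + 1% district = 1% → £0.3418
Graphic novel £13.20: books and periodicals → 7.25% + 0% district = 7.25% → £0.957
Unrounded tax sum = £105.527175 → £105.53

£105.53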